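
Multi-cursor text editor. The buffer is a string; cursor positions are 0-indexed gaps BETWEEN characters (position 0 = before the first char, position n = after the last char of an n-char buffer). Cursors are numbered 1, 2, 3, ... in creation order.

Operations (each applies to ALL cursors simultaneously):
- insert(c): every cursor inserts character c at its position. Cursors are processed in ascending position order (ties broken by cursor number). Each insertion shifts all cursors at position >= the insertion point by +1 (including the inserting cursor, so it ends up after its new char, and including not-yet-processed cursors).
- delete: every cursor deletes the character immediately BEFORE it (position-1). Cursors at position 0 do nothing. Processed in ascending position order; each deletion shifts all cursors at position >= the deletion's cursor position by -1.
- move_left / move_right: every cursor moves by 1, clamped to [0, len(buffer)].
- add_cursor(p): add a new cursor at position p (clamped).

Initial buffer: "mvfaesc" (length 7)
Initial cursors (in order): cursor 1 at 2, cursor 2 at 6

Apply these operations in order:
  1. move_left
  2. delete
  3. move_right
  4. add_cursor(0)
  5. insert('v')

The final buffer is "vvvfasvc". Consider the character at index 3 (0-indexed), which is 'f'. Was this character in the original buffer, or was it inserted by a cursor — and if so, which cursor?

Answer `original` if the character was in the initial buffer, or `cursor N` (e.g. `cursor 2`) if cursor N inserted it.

After op 1 (move_left): buffer="mvfaesc" (len 7), cursors c1@1 c2@5, authorship .......
After op 2 (delete): buffer="vfasc" (len 5), cursors c1@0 c2@3, authorship .....
After op 3 (move_right): buffer="vfasc" (len 5), cursors c1@1 c2@4, authorship .....
After op 4 (add_cursor(0)): buffer="vfasc" (len 5), cursors c3@0 c1@1 c2@4, authorship .....
After op 5 (insert('v')): buffer="vvvfasvc" (len 8), cursors c3@1 c1@3 c2@7, authorship 3.1...2.
Authorship (.=original, N=cursor N): 3 . 1 . . . 2 .
Index 3: author = original

Answer: original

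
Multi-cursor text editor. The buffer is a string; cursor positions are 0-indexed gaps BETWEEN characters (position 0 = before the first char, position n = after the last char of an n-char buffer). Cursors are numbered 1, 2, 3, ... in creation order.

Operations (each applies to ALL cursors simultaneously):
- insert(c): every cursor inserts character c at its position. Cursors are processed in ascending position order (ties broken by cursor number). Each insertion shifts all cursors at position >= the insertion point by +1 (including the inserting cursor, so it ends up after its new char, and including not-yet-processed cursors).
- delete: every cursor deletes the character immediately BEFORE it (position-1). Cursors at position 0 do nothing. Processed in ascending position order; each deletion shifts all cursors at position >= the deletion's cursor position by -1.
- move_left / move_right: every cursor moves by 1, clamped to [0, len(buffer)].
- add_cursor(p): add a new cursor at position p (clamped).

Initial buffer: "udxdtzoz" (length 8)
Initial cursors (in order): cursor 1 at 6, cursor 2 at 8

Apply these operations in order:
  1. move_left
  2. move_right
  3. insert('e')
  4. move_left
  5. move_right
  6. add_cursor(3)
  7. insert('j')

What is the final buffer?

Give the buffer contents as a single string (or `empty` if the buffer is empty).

Answer: udxjdtzejozej

Derivation:
After op 1 (move_left): buffer="udxdtzoz" (len 8), cursors c1@5 c2@7, authorship ........
After op 2 (move_right): buffer="udxdtzoz" (len 8), cursors c1@6 c2@8, authorship ........
After op 3 (insert('e')): buffer="udxdtzeoze" (len 10), cursors c1@7 c2@10, authorship ......1..2
After op 4 (move_left): buffer="udxdtzeoze" (len 10), cursors c1@6 c2@9, authorship ......1..2
After op 5 (move_right): buffer="udxdtzeoze" (len 10), cursors c1@7 c2@10, authorship ......1..2
After op 6 (add_cursor(3)): buffer="udxdtzeoze" (len 10), cursors c3@3 c1@7 c2@10, authorship ......1..2
After op 7 (insert('j')): buffer="udxjdtzejozej" (len 13), cursors c3@4 c1@9 c2@13, authorship ...3...11..22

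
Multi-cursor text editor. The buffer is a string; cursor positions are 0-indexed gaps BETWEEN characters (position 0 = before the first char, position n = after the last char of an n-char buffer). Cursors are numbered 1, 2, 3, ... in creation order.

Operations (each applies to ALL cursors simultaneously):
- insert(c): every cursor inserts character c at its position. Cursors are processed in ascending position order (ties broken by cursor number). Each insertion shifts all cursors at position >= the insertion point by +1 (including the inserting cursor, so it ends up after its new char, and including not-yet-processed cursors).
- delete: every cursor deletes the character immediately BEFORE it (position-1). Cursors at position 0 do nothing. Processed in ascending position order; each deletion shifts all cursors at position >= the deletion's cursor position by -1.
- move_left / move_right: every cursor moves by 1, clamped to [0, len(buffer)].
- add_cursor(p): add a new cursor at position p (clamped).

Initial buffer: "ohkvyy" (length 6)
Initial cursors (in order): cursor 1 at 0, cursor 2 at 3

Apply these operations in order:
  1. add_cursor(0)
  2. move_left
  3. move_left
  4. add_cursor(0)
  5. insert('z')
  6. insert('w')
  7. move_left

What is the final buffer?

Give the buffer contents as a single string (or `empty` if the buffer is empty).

After op 1 (add_cursor(0)): buffer="ohkvyy" (len 6), cursors c1@0 c3@0 c2@3, authorship ......
After op 2 (move_left): buffer="ohkvyy" (len 6), cursors c1@0 c3@0 c2@2, authorship ......
After op 3 (move_left): buffer="ohkvyy" (len 6), cursors c1@0 c3@0 c2@1, authorship ......
After op 4 (add_cursor(0)): buffer="ohkvyy" (len 6), cursors c1@0 c3@0 c4@0 c2@1, authorship ......
After op 5 (insert('z')): buffer="zzzozhkvyy" (len 10), cursors c1@3 c3@3 c4@3 c2@5, authorship 134.2.....
After op 6 (insert('w')): buffer="zzzwwwozwhkvyy" (len 14), cursors c1@6 c3@6 c4@6 c2@9, authorship 134134.22.....
After op 7 (move_left): buffer="zzzwwwozwhkvyy" (len 14), cursors c1@5 c3@5 c4@5 c2@8, authorship 134134.22.....

Answer: zzzwwwozwhkvyy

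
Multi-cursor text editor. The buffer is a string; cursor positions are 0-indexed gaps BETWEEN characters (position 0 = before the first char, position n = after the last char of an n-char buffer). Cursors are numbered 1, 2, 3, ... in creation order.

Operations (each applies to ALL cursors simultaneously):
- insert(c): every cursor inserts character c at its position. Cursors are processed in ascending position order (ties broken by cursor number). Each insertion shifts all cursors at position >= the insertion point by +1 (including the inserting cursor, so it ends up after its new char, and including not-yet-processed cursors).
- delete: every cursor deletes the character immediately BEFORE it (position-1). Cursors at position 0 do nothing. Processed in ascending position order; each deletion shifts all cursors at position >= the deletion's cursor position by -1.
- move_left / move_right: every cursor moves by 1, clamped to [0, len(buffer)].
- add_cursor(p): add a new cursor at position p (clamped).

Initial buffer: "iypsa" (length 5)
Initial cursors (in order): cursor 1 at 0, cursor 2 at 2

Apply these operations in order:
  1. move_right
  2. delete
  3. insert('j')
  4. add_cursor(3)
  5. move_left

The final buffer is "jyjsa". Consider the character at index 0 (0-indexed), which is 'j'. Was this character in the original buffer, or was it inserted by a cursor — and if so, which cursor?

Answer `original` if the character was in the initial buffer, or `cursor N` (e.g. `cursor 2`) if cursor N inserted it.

After op 1 (move_right): buffer="iypsa" (len 5), cursors c1@1 c2@3, authorship .....
After op 2 (delete): buffer="ysa" (len 3), cursors c1@0 c2@1, authorship ...
After op 3 (insert('j')): buffer="jyjsa" (len 5), cursors c1@1 c2@3, authorship 1.2..
After op 4 (add_cursor(3)): buffer="jyjsa" (len 5), cursors c1@1 c2@3 c3@3, authorship 1.2..
After op 5 (move_left): buffer="jyjsa" (len 5), cursors c1@0 c2@2 c3@2, authorship 1.2..
Authorship (.=original, N=cursor N): 1 . 2 . .
Index 0: author = 1

Answer: cursor 1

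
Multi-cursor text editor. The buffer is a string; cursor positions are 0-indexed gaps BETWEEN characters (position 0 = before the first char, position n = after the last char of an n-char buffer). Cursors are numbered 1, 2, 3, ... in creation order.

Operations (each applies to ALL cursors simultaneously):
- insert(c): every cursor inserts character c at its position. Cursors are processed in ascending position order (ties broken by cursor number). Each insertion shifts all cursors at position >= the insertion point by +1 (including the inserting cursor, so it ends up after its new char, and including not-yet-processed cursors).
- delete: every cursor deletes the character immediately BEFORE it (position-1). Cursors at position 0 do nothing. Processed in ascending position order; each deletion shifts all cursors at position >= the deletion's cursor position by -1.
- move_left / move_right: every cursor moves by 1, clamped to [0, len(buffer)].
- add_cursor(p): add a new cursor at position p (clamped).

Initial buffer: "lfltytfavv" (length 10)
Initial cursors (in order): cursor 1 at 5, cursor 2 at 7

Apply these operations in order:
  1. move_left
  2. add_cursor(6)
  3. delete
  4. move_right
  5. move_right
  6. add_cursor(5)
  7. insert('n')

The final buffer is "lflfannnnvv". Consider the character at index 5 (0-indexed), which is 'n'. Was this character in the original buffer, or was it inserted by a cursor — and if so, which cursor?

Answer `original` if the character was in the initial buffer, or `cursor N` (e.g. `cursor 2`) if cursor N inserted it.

After op 1 (move_left): buffer="lfltytfavv" (len 10), cursors c1@4 c2@6, authorship ..........
After op 2 (add_cursor(6)): buffer="lfltytfavv" (len 10), cursors c1@4 c2@6 c3@6, authorship ..........
After op 3 (delete): buffer="lflfavv" (len 7), cursors c1@3 c2@3 c3@3, authorship .......
After op 4 (move_right): buffer="lflfavv" (len 7), cursors c1@4 c2@4 c3@4, authorship .......
After op 5 (move_right): buffer="lflfavv" (len 7), cursors c1@5 c2@5 c3@5, authorship .......
After op 6 (add_cursor(5)): buffer="lflfavv" (len 7), cursors c1@5 c2@5 c3@5 c4@5, authorship .......
After op 7 (insert('n')): buffer="lflfannnnvv" (len 11), cursors c1@9 c2@9 c3@9 c4@9, authorship .....1234..
Authorship (.=original, N=cursor N): . . . . . 1 2 3 4 . .
Index 5: author = 1

Answer: cursor 1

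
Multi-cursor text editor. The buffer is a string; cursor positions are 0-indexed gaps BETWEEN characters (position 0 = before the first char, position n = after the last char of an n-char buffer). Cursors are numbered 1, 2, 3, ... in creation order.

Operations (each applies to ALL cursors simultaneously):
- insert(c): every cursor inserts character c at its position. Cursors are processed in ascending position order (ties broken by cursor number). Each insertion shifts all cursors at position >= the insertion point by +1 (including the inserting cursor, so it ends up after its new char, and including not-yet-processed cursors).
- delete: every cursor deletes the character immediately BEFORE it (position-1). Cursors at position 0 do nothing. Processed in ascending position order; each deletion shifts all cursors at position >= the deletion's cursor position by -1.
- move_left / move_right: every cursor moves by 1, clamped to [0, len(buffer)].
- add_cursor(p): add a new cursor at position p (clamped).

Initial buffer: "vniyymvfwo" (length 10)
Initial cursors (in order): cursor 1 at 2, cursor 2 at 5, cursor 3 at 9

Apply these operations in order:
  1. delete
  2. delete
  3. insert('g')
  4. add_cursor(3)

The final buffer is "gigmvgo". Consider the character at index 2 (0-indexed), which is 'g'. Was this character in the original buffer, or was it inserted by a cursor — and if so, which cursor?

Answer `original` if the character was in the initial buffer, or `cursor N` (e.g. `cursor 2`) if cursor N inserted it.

After op 1 (delete): buffer="viymvfo" (len 7), cursors c1@1 c2@3 c3@6, authorship .......
After op 2 (delete): buffer="imvo" (len 4), cursors c1@0 c2@1 c3@3, authorship ....
After op 3 (insert('g')): buffer="gigmvgo" (len 7), cursors c1@1 c2@3 c3@6, authorship 1.2..3.
After op 4 (add_cursor(3)): buffer="gigmvgo" (len 7), cursors c1@1 c2@3 c4@3 c3@6, authorship 1.2..3.
Authorship (.=original, N=cursor N): 1 . 2 . . 3 .
Index 2: author = 2

Answer: cursor 2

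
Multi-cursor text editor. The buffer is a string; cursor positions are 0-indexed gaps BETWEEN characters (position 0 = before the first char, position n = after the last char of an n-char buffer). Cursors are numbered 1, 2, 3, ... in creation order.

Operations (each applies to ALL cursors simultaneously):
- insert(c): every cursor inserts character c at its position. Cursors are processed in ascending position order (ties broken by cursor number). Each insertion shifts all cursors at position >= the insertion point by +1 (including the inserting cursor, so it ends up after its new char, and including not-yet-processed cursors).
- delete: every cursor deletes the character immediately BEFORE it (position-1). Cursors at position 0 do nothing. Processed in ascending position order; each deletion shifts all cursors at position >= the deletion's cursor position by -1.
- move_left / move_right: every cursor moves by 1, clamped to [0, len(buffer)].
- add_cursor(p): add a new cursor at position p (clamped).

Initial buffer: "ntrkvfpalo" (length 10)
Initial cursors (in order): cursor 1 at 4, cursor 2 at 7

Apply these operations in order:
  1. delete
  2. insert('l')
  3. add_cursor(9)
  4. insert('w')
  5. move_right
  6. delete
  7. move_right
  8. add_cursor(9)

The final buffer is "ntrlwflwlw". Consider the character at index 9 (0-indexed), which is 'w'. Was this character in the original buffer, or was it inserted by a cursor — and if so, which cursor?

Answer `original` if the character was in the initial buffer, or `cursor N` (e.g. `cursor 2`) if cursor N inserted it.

Answer: cursor 3

Derivation:
After op 1 (delete): buffer="ntrvfalo" (len 8), cursors c1@3 c2@5, authorship ........
After op 2 (insert('l')): buffer="ntrlvflalo" (len 10), cursors c1@4 c2@7, authorship ...1..2...
After op 3 (add_cursor(9)): buffer="ntrlvflalo" (len 10), cursors c1@4 c2@7 c3@9, authorship ...1..2...
After op 4 (insert('w')): buffer="ntrlwvflwalwo" (len 13), cursors c1@5 c2@9 c3@12, authorship ...11..22..3.
After op 5 (move_right): buffer="ntrlwvflwalwo" (len 13), cursors c1@6 c2@10 c3@13, authorship ...11..22..3.
After op 6 (delete): buffer="ntrlwflwlw" (len 10), cursors c1@5 c2@8 c3@10, authorship ...11.22.3
After op 7 (move_right): buffer="ntrlwflwlw" (len 10), cursors c1@6 c2@9 c3@10, authorship ...11.22.3
After op 8 (add_cursor(9)): buffer="ntrlwflwlw" (len 10), cursors c1@6 c2@9 c4@9 c3@10, authorship ...11.22.3
Authorship (.=original, N=cursor N): . . . 1 1 . 2 2 . 3
Index 9: author = 3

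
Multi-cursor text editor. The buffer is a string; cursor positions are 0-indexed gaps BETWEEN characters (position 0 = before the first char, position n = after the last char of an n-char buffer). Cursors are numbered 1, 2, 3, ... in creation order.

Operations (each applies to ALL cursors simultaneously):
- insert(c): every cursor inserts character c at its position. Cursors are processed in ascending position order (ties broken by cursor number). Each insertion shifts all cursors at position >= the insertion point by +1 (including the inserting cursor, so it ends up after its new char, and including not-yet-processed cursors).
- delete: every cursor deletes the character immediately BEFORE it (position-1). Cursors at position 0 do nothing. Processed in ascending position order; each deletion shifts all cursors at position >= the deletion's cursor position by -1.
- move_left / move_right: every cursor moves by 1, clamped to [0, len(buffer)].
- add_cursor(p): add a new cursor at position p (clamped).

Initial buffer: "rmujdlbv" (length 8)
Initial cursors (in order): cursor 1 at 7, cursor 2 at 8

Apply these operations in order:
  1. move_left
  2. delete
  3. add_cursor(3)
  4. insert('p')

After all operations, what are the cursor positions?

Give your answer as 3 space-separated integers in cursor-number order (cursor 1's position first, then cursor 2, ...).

After op 1 (move_left): buffer="rmujdlbv" (len 8), cursors c1@6 c2@7, authorship ........
After op 2 (delete): buffer="rmujdv" (len 6), cursors c1@5 c2@5, authorship ......
After op 3 (add_cursor(3)): buffer="rmujdv" (len 6), cursors c3@3 c1@5 c2@5, authorship ......
After op 4 (insert('p')): buffer="rmupjdppv" (len 9), cursors c3@4 c1@8 c2@8, authorship ...3..12.

Answer: 8 8 4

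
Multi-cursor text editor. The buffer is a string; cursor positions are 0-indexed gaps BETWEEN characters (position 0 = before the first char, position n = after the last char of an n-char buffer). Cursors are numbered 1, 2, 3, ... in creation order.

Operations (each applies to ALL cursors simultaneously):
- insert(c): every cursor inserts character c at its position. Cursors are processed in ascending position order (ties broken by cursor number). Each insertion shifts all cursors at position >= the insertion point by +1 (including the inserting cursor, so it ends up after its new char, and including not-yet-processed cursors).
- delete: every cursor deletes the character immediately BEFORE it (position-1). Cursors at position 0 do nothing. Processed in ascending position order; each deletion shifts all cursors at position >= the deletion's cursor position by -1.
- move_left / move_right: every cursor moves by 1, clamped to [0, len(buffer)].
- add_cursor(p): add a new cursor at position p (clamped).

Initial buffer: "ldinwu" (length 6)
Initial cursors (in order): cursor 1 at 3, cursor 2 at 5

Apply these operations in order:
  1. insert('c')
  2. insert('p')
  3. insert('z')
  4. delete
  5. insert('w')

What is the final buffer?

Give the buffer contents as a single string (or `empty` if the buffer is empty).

Answer: ldicpwnwcpwu

Derivation:
After op 1 (insert('c')): buffer="ldicnwcu" (len 8), cursors c1@4 c2@7, authorship ...1..2.
After op 2 (insert('p')): buffer="ldicpnwcpu" (len 10), cursors c1@5 c2@9, authorship ...11..22.
After op 3 (insert('z')): buffer="ldicpznwcpzu" (len 12), cursors c1@6 c2@11, authorship ...111..222.
After op 4 (delete): buffer="ldicpnwcpu" (len 10), cursors c1@5 c2@9, authorship ...11..22.
After op 5 (insert('w')): buffer="ldicpwnwcpwu" (len 12), cursors c1@6 c2@11, authorship ...111..222.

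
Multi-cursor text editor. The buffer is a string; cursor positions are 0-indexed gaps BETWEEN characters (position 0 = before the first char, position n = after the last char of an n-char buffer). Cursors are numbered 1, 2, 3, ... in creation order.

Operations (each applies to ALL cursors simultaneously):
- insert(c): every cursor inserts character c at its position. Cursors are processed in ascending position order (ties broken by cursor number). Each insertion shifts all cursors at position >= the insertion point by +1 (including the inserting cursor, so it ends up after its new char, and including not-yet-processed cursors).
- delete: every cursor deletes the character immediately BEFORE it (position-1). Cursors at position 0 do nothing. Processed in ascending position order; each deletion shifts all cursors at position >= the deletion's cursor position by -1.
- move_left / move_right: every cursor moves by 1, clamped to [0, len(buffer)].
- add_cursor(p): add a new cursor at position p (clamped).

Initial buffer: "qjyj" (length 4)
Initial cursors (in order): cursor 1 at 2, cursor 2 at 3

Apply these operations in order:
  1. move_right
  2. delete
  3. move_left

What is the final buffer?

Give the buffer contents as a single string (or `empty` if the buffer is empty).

Answer: qj

Derivation:
After op 1 (move_right): buffer="qjyj" (len 4), cursors c1@3 c2@4, authorship ....
After op 2 (delete): buffer="qj" (len 2), cursors c1@2 c2@2, authorship ..
After op 3 (move_left): buffer="qj" (len 2), cursors c1@1 c2@1, authorship ..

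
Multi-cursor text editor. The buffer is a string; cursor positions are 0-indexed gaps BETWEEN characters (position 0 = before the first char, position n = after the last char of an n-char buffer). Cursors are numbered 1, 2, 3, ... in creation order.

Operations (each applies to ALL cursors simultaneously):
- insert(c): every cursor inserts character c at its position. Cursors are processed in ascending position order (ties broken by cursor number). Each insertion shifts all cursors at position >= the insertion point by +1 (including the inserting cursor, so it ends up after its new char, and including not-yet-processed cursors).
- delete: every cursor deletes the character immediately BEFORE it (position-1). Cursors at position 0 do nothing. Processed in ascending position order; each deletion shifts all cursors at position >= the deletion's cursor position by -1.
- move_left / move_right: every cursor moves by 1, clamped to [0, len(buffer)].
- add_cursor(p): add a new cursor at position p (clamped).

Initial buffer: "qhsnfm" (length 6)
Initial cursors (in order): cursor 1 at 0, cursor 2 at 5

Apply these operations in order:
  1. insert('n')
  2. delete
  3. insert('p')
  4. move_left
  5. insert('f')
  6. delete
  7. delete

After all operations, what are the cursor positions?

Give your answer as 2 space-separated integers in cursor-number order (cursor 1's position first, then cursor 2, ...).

After op 1 (insert('n')): buffer="nqhsnfnm" (len 8), cursors c1@1 c2@7, authorship 1.....2.
After op 2 (delete): buffer="qhsnfm" (len 6), cursors c1@0 c2@5, authorship ......
After op 3 (insert('p')): buffer="pqhsnfpm" (len 8), cursors c1@1 c2@7, authorship 1.....2.
After op 4 (move_left): buffer="pqhsnfpm" (len 8), cursors c1@0 c2@6, authorship 1.....2.
After op 5 (insert('f')): buffer="fpqhsnffpm" (len 10), cursors c1@1 c2@8, authorship 11.....22.
After op 6 (delete): buffer="pqhsnfpm" (len 8), cursors c1@0 c2@6, authorship 1.....2.
After op 7 (delete): buffer="pqhsnpm" (len 7), cursors c1@0 c2@5, authorship 1....2.

Answer: 0 5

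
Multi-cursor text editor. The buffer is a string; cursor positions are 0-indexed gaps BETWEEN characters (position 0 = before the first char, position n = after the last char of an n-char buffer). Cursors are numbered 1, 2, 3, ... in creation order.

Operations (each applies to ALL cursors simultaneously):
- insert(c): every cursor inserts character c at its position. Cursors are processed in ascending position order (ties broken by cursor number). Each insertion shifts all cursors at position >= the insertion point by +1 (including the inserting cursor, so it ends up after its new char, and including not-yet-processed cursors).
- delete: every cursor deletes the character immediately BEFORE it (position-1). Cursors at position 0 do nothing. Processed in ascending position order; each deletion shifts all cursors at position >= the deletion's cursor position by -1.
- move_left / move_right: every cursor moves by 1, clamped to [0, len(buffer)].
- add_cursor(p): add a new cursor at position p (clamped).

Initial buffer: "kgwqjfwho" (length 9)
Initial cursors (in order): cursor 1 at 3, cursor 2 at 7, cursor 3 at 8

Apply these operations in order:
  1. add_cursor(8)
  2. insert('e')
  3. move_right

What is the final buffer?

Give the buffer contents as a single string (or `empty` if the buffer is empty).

After op 1 (add_cursor(8)): buffer="kgwqjfwho" (len 9), cursors c1@3 c2@7 c3@8 c4@8, authorship .........
After op 2 (insert('e')): buffer="kgweqjfweheeo" (len 13), cursors c1@4 c2@9 c3@12 c4@12, authorship ...1....2.34.
After op 3 (move_right): buffer="kgweqjfweheeo" (len 13), cursors c1@5 c2@10 c3@13 c4@13, authorship ...1....2.34.

Answer: kgweqjfweheeo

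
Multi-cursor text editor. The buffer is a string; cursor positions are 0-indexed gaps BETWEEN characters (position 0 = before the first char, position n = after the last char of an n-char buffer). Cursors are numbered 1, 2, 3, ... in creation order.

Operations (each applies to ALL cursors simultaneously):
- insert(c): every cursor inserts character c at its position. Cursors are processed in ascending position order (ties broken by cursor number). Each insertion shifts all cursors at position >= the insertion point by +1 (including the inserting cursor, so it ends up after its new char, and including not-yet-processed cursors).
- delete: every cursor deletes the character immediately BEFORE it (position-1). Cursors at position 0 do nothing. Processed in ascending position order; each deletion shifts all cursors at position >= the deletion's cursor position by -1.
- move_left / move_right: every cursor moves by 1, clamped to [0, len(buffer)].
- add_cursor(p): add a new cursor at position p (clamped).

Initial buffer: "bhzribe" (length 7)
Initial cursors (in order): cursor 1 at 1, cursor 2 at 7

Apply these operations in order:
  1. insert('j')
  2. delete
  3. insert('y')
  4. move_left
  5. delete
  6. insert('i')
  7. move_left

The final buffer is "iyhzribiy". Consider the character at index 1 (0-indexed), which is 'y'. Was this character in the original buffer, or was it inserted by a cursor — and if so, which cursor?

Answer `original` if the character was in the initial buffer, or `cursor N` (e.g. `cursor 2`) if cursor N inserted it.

After op 1 (insert('j')): buffer="bjhzribej" (len 9), cursors c1@2 c2@9, authorship .1......2
After op 2 (delete): buffer="bhzribe" (len 7), cursors c1@1 c2@7, authorship .......
After op 3 (insert('y')): buffer="byhzribey" (len 9), cursors c1@2 c2@9, authorship .1......2
After op 4 (move_left): buffer="byhzribey" (len 9), cursors c1@1 c2@8, authorship .1......2
After op 5 (delete): buffer="yhzriby" (len 7), cursors c1@0 c2@6, authorship 1.....2
After op 6 (insert('i')): buffer="iyhzribiy" (len 9), cursors c1@1 c2@8, authorship 11.....22
After op 7 (move_left): buffer="iyhzribiy" (len 9), cursors c1@0 c2@7, authorship 11.....22
Authorship (.=original, N=cursor N): 1 1 . . . . . 2 2
Index 1: author = 1

Answer: cursor 1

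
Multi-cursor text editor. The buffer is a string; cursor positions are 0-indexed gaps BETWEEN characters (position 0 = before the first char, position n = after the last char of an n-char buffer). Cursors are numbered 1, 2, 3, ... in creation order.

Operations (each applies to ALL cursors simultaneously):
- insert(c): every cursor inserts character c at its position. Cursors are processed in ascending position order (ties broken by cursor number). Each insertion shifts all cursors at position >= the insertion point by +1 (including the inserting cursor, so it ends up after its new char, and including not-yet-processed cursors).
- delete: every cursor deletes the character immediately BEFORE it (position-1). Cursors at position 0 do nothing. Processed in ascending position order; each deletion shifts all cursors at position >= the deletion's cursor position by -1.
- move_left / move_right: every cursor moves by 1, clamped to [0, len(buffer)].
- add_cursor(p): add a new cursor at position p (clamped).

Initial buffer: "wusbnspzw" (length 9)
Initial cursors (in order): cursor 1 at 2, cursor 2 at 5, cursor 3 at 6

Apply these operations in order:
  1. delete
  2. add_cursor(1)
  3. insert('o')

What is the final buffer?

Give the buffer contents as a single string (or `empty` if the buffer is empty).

After op 1 (delete): buffer="wsbpzw" (len 6), cursors c1@1 c2@3 c3@3, authorship ......
After op 2 (add_cursor(1)): buffer="wsbpzw" (len 6), cursors c1@1 c4@1 c2@3 c3@3, authorship ......
After op 3 (insert('o')): buffer="woosboopzw" (len 10), cursors c1@3 c4@3 c2@7 c3@7, authorship .14..23...

Answer: woosboopzw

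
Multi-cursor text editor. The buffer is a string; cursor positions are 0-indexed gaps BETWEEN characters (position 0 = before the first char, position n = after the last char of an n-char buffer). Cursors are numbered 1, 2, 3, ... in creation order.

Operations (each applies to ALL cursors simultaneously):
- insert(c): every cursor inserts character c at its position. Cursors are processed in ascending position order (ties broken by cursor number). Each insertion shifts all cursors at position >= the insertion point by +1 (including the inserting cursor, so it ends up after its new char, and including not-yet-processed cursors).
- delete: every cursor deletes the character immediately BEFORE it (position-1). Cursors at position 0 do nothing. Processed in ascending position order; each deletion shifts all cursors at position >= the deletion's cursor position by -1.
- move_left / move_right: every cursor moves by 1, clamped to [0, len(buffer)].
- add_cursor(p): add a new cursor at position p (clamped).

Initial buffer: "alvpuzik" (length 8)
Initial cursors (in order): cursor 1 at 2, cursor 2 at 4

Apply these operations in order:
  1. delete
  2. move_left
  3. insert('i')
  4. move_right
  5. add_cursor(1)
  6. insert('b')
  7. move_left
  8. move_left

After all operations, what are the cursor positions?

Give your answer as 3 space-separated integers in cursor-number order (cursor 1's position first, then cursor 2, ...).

After op 1 (delete): buffer="avuzik" (len 6), cursors c1@1 c2@2, authorship ......
After op 2 (move_left): buffer="avuzik" (len 6), cursors c1@0 c2@1, authorship ......
After op 3 (insert('i')): buffer="iaivuzik" (len 8), cursors c1@1 c2@3, authorship 1.2.....
After op 4 (move_right): buffer="iaivuzik" (len 8), cursors c1@2 c2@4, authorship 1.2.....
After op 5 (add_cursor(1)): buffer="iaivuzik" (len 8), cursors c3@1 c1@2 c2@4, authorship 1.2.....
After op 6 (insert('b')): buffer="ibabivbuzik" (len 11), cursors c3@2 c1@4 c2@7, authorship 13.12.2....
After op 7 (move_left): buffer="ibabivbuzik" (len 11), cursors c3@1 c1@3 c2@6, authorship 13.12.2....
After op 8 (move_left): buffer="ibabivbuzik" (len 11), cursors c3@0 c1@2 c2@5, authorship 13.12.2....

Answer: 2 5 0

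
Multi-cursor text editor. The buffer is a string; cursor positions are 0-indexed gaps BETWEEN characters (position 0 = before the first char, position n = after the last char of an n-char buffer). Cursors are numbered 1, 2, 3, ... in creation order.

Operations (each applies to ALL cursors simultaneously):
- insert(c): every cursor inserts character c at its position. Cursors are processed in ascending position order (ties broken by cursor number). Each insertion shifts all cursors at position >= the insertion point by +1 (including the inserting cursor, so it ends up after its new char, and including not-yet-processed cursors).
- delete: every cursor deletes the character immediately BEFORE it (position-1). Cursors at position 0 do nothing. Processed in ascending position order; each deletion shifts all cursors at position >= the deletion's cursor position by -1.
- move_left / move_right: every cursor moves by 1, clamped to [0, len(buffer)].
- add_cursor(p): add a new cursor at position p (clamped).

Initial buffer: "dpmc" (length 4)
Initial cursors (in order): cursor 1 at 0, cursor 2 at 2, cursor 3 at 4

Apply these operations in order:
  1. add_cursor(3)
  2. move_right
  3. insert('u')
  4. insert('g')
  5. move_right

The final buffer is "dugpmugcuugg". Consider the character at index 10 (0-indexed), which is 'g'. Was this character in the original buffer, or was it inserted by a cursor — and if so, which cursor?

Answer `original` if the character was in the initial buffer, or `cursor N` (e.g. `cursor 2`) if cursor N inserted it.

After op 1 (add_cursor(3)): buffer="dpmc" (len 4), cursors c1@0 c2@2 c4@3 c3@4, authorship ....
After op 2 (move_right): buffer="dpmc" (len 4), cursors c1@1 c2@3 c3@4 c4@4, authorship ....
After op 3 (insert('u')): buffer="dupmucuu" (len 8), cursors c1@2 c2@5 c3@8 c4@8, authorship .1..2.34
After op 4 (insert('g')): buffer="dugpmugcuugg" (len 12), cursors c1@3 c2@7 c3@12 c4@12, authorship .11..22.3434
After op 5 (move_right): buffer="dugpmugcuugg" (len 12), cursors c1@4 c2@8 c3@12 c4@12, authorship .11..22.3434
Authorship (.=original, N=cursor N): . 1 1 . . 2 2 . 3 4 3 4
Index 10: author = 3

Answer: cursor 3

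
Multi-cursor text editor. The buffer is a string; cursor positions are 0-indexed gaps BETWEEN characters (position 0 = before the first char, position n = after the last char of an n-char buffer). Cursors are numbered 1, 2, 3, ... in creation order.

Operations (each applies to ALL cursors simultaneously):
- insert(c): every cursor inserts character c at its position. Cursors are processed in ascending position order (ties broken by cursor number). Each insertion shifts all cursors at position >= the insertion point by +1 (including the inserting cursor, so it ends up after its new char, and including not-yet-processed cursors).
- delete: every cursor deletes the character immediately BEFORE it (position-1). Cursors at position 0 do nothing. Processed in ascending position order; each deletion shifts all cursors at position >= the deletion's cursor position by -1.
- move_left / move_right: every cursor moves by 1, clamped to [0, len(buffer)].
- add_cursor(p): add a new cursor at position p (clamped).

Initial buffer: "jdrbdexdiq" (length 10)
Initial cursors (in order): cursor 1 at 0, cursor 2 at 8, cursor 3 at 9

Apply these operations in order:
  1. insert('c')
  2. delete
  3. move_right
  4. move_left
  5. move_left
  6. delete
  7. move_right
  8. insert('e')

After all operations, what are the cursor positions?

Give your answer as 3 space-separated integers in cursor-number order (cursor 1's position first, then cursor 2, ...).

After op 1 (insert('c')): buffer="cjdrbdexdcicq" (len 13), cursors c1@1 c2@10 c3@12, authorship 1........2.3.
After op 2 (delete): buffer="jdrbdexdiq" (len 10), cursors c1@0 c2@8 c3@9, authorship ..........
After op 3 (move_right): buffer="jdrbdexdiq" (len 10), cursors c1@1 c2@9 c3@10, authorship ..........
After op 4 (move_left): buffer="jdrbdexdiq" (len 10), cursors c1@0 c2@8 c3@9, authorship ..........
After op 5 (move_left): buffer="jdrbdexdiq" (len 10), cursors c1@0 c2@7 c3@8, authorship ..........
After op 6 (delete): buffer="jdrbdeiq" (len 8), cursors c1@0 c2@6 c3@6, authorship ........
After op 7 (move_right): buffer="jdrbdeiq" (len 8), cursors c1@1 c2@7 c3@7, authorship ........
After op 8 (insert('e')): buffer="jedrbdeieeq" (len 11), cursors c1@2 c2@10 c3@10, authorship .1......23.

Answer: 2 10 10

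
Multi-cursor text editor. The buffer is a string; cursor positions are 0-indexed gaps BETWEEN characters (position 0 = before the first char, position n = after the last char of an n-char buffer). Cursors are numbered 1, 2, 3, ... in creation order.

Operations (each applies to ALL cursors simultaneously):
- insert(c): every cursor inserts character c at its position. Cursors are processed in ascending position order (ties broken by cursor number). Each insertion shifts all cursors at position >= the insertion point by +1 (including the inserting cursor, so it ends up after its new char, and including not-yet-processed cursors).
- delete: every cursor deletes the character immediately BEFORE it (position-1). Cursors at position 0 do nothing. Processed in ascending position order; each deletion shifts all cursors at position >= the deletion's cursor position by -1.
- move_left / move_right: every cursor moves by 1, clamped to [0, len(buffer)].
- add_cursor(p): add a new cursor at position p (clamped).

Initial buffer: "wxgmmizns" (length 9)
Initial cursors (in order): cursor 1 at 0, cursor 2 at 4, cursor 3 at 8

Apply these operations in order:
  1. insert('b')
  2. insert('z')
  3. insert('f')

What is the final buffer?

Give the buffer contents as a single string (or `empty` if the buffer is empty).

After op 1 (insert('b')): buffer="bwxgmbmiznbs" (len 12), cursors c1@1 c2@6 c3@11, authorship 1....2....3.
After op 2 (insert('z')): buffer="bzwxgmbzmiznbzs" (len 15), cursors c1@2 c2@8 c3@14, authorship 11....22....33.
After op 3 (insert('f')): buffer="bzfwxgmbzfmiznbzfs" (len 18), cursors c1@3 c2@10 c3@17, authorship 111....222....333.

Answer: bzfwxgmbzfmiznbzfs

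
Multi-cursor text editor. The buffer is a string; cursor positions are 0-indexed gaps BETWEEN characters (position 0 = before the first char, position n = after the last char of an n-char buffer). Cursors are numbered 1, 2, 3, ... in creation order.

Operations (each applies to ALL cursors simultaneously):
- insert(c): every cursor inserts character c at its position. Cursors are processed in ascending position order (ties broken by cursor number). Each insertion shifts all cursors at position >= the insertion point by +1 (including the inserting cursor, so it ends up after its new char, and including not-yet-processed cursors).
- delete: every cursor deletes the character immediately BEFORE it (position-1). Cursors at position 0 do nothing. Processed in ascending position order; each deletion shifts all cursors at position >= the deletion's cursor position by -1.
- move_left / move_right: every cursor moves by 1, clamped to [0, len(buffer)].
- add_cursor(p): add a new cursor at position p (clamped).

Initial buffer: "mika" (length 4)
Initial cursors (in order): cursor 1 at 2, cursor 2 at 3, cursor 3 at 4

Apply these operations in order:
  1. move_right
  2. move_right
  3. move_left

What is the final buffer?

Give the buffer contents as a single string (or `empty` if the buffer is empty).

After op 1 (move_right): buffer="mika" (len 4), cursors c1@3 c2@4 c3@4, authorship ....
After op 2 (move_right): buffer="mika" (len 4), cursors c1@4 c2@4 c3@4, authorship ....
After op 3 (move_left): buffer="mika" (len 4), cursors c1@3 c2@3 c3@3, authorship ....

Answer: mika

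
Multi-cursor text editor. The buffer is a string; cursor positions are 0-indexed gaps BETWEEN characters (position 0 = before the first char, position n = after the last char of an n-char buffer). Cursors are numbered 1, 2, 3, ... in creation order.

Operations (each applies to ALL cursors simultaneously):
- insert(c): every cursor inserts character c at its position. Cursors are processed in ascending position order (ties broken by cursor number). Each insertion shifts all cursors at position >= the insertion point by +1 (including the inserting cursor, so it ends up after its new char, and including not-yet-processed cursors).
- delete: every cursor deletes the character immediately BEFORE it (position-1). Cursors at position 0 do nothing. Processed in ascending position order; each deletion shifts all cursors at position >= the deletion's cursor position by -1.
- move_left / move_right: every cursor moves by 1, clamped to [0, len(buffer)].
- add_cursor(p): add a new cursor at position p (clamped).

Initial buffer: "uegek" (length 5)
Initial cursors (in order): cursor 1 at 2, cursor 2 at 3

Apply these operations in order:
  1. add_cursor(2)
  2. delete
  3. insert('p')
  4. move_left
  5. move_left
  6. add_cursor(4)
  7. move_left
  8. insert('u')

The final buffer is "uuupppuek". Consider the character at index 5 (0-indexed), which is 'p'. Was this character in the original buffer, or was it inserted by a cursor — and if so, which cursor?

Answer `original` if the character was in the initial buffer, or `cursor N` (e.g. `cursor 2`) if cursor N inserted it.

After op 1 (add_cursor(2)): buffer="uegek" (len 5), cursors c1@2 c3@2 c2@3, authorship .....
After op 2 (delete): buffer="ek" (len 2), cursors c1@0 c2@0 c3@0, authorship ..
After op 3 (insert('p')): buffer="pppek" (len 5), cursors c1@3 c2@3 c3@3, authorship 123..
After op 4 (move_left): buffer="pppek" (len 5), cursors c1@2 c2@2 c3@2, authorship 123..
After op 5 (move_left): buffer="pppek" (len 5), cursors c1@1 c2@1 c3@1, authorship 123..
After op 6 (add_cursor(4)): buffer="pppek" (len 5), cursors c1@1 c2@1 c3@1 c4@4, authorship 123..
After op 7 (move_left): buffer="pppek" (len 5), cursors c1@0 c2@0 c3@0 c4@3, authorship 123..
After op 8 (insert('u')): buffer="uuupppuek" (len 9), cursors c1@3 c2@3 c3@3 c4@7, authorship 1231234..
Authorship (.=original, N=cursor N): 1 2 3 1 2 3 4 . .
Index 5: author = 3

Answer: cursor 3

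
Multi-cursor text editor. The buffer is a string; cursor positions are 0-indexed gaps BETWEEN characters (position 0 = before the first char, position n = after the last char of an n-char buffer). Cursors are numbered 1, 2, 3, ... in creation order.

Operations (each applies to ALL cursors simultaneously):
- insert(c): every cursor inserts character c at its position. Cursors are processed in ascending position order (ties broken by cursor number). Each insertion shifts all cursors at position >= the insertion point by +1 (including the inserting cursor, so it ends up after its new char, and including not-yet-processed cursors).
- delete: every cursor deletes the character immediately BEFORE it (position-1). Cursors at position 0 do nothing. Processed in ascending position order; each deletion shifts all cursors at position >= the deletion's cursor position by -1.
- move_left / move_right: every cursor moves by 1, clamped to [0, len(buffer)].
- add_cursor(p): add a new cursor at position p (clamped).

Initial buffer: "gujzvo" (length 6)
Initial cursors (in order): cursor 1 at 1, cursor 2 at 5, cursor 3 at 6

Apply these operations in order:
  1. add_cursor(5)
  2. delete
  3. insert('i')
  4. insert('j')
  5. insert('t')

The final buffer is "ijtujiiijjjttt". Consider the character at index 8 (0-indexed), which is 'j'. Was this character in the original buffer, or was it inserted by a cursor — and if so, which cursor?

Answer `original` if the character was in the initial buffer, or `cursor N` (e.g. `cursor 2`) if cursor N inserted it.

Answer: cursor 2

Derivation:
After op 1 (add_cursor(5)): buffer="gujzvo" (len 6), cursors c1@1 c2@5 c4@5 c3@6, authorship ......
After op 2 (delete): buffer="uj" (len 2), cursors c1@0 c2@2 c3@2 c4@2, authorship ..
After op 3 (insert('i')): buffer="iujiii" (len 6), cursors c1@1 c2@6 c3@6 c4@6, authorship 1..234
After op 4 (insert('j')): buffer="ijujiiijjj" (len 10), cursors c1@2 c2@10 c3@10 c4@10, authorship 11..234234
After op 5 (insert('t')): buffer="ijtujiiijjjttt" (len 14), cursors c1@3 c2@14 c3@14 c4@14, authorship 111..234234234
Authorship (.=original, N=cursor N): 1 1 1 . . 2 3 4 2 3 4 2 3 4
Index 8: author = 2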